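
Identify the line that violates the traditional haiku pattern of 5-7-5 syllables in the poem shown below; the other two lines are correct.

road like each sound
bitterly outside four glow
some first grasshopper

The first line

Line 1: road (1), like (1), each (1), sound (1) → 4 (expected 5)
Line 2: bitterly (3), outside (2), four (1), glow (1) → 7 ✓
Line 3: some (1), first (1), grasshopper (3) → 5 ✓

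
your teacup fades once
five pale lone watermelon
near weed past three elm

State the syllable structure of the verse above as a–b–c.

Line 1: your(1) + teacup(2) + fades(1) + once(1) = 5
Line 2: five(1) + pale(1) + lone(1) + watermelon(4) = 7
Line 3: near(1) + weed(1) + past(1) + three(1) + elm(1) = 5

5–7–5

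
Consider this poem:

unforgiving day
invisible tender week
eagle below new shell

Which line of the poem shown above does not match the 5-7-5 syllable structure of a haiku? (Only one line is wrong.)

Line 3

Line 1: unforgiving (4), day (1) → 5 ✓
Line 2: invisible (4), tender (2), week (1) → 7 ✓
Line 3: eagle (2), below (2), new (1), shell (1) → 6 (expected 5)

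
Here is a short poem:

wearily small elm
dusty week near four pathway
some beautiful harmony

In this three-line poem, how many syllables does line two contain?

7

Line two: dusty (2), week (1), near (1), four (1), pathway (2) → 7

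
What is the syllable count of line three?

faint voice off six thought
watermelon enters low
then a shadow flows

5

Line three: "then a shadow flows": 1+1+2+1 = 5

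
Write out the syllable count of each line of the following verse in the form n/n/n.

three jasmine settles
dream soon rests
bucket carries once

5/3/5

Line 1: three(1) + jasmine(2) + settles(2) = 5
Line 2: dream(1) + soon(1) + rests(1) = 3
Line 3: bucket(2) + carries(2) + once(1) = 5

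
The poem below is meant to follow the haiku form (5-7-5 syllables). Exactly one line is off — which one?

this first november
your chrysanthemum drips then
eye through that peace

Line 1: this (1), first (1), november (3) → 5 ✓
Line 2: your (1), chrysanthemum (4), drips (1), then (1) → 7 ✓
Line 3: eye (1), through (1), that (1), peace (1) → 4 (expected 5)

Line 3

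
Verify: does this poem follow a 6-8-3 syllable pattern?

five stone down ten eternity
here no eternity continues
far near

Line 1: five (1), stone (1), down (1), ten (1), eternity (4) → 8 (expected 6)
Line 2: here (1), no (1), eternity (4), continues (3) → 9 (expected 8)
Line 3: far (1), near (1) → 2 (expected 3)

No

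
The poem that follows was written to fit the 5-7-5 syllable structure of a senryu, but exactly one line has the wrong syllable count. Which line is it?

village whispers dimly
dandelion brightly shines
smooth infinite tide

Line 1: village (2), whispers (2), dimly (2) → 6 (expected 5)
Line 2: dandelion (4), brightly (2), shines (1) → 7 ✓
Line 3: smooth (1), infinite (3), tide (1) → 5 ✓

Line 1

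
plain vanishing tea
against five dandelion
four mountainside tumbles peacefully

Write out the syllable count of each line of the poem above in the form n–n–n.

5–7–9

Line 1: plain (1), vanishing (3), tea (1) → 5
Line 2: against (2), five (1), dandelion (4) → 7
Line 3: four (1), mountainside (3), tumbles (2), peacefully (3) → 9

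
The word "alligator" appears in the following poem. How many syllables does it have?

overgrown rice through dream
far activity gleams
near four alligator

4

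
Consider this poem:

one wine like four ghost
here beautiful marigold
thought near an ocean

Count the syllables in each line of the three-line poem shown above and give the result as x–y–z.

5–7–5

Line 1: one(1) + wine(1) + like(1) + four(1) + ghost(1) = 5
Line 2: here(1) + beautiful(3) + marigold(3) = 7
Line 3: thought(1) + near(1) + an(1) + ocean(2) = 5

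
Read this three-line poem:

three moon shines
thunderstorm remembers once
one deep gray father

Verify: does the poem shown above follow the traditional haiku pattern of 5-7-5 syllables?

Line 1: three (1), moon (1), shines (1) → 3 (expected 5)
Line 2: thunderstorm (3), remembers (3), once (1) → 7 ✓
Line 3: one (1), deep (1), gray (1), father (2) → 5 ✓

No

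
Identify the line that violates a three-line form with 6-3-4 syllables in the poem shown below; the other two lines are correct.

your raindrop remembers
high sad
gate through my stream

Line 1: "your raindrop remembers": 1+2+3 = 6 ✓
Line 2: "high sad": 1+1 = 2 (expected 3)
Line 3: "gate through my stream": 1+1+1+1 = 4 ✓

The second line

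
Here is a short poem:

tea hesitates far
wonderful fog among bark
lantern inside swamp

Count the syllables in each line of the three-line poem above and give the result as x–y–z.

5–7–5

Line 1: tea(1) + hesitates(3) + far(1) = 5
Line 2: wonderful(3) + fog(1) + among(2) + bark(1) = 7
Line 3: lantern(2) + inside(2) + swamp(1) = 5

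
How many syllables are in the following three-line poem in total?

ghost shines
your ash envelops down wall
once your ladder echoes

Line 1: ghost (1), shines (1) → 2
Line 2: your (1), ash (1), envelops (3), down (1), wall (1) → 7
Line 3: once (1), your (1), ladder (2), echoes (2) → 6
Total: 2 + 7 + 6 = 15

15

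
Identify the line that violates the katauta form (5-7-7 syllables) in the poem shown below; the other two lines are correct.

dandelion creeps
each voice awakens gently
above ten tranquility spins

Line 3

Line 1: dandelion(4) + creeps(1) = 5 ✓
Line 2: each(1) + voice(1) + awakens(3) + gently(2) = 7 ✓
Line 3: above(2) + ten(1) + tranquility(4) + spins(1) = 8 (expected 7)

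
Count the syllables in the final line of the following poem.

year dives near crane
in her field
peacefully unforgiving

7

The final line: peacefully(3) + unforgiving(4) = 7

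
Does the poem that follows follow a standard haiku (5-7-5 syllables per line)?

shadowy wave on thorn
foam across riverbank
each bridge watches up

Line 1: shadowy (3), wave (1), on (1), thorn (1) → 6 (expected 5)
Line 2: foam (1), across (2), riverbank (3) → 6 (expected 7)
Line 3: each (1), bridge (1), watches (2), up (1) → 5 ✓

No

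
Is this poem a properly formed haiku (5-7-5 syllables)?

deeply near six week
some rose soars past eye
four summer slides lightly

Line 1: deeply(2) + near(1) + six(1) + week(1) = 5 ✓
Line 2: some(1) + rose(1) + soars(1) + past(1) + eye(1) = 5 (expected 7)
Line 3: four(1) + summer(2) + slides(1) + lightly(2) = 6 (expected 5)

No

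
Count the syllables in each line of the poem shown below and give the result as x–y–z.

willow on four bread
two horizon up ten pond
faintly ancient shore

Line 1: willow (2), on (1), four (1), bread (1) → 5
Line 2: two (1), horizon (3), up (1), ten (1), pond (1) → 7
Line 3: faintly (2), ancient (2), shore (1) → 5

5–7–5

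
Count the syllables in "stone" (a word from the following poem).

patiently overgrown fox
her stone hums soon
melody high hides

1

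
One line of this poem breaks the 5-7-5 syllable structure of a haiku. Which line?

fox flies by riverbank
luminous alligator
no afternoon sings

The first line

Line 1: fox(1) + flies(1) + by(1) + riverbank(3) = 6 (expected 5)
Line 2: luminous(3) + alligator(4) = 7 ✓
Line 3: no(1) + afternoon(3) + sings(1) = 5 ✓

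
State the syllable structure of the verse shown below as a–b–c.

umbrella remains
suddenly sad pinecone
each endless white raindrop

5–6–6

Line 1: umbrella (3), remains (2) → 5
Line 2: suddenly (3), sad (1), pinecone (2) → 6
Line 3: each (1), endless (2), white (1), raindrop (2) → 6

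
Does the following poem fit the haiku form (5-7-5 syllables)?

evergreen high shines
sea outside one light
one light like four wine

Line 1: evergreen(3) + high(1) + shines(1) = 5 ✓
Line 2: sea(1) + outside(2) + one(1) + light(1) = 5 (expected 7)
Line 3: one(1) + light(1) + like(1) + four(1) + wine(1) = 5 ✓

No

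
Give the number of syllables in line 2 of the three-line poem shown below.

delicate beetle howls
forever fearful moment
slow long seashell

Line 2: "forever fearful moment": 3+2+2 = 7

7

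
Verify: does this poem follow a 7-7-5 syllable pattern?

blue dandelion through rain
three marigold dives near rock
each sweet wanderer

Yes

Line 1: blue(1) + dandelion(4) + through(1) + rain(1) = 7 ✓
Line 2: three(1) + marigold(3) + dives(1) + near(1) + rock(1) = 7 ✓
Line 3: each(1) + sweet(1) + wanderer(3) = 5 ✓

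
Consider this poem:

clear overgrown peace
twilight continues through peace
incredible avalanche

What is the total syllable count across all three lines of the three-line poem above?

Line 1: clear (1), overgrown (3), peace (1) → 5
Line 2: twilight (2), continues (3), through (1), peace (1) → 7
Line 3: incredible (4), avalanche (3) → 7
Total: 5 + 7 + 7 = 19

19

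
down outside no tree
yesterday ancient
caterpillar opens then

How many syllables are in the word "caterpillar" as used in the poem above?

4

"caterpillar" has 4 syllables.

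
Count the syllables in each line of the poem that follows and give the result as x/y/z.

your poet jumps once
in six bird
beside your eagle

Line 1: "your poet jumps once": 1+2+1+1 = 5
Line 2: "in six bird": 1+1+1 = 3
Line 3: "beside your eagle": 2+1+2 = 5

5/3/5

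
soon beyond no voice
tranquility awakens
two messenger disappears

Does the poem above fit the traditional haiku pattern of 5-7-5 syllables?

Line 1: soon(1) + beyond(2) + no(1) + voice(1) = 5 ✓
Line 2: tranquility(4) + awakens(3) = 7 ✓
Line 3: two(1) + messenger(3) + disappears(3) = 7 (expected 5)

No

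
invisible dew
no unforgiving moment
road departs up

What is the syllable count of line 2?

Line 2: "no unforgiving moment": 1+4+2 = 7

7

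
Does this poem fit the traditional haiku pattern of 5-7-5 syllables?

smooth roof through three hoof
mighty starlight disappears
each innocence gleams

Line 1: "smooth roof through three hoof": 1+1+1+1+1 = 5 ✓
Line 2: "mighty starlight disappears": 2+2+3 = 7 ✓
Line 3: "each innocence gleams": 1+3+1 = 5 ✓

Yes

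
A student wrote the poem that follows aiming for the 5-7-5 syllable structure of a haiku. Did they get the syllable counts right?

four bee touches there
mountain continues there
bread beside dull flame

No

Line 1: "four bee touches there": 1+1+2+1 = 5 ✓
Line 2: "mountain continues there": 2+3+1 = 6 (expected 7)
Line 3: "bread beside dull flame": 1+2+1+1 = 5 ✓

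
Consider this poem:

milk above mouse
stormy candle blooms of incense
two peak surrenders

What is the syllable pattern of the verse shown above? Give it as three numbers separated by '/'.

4/8/5

Line 1: milk (1), above (2), mouse (1) → 4
Line 2: stormy (2), candle (2), blooms (1), of (1), incense (2) → 8
Line 3: two (1), peak (1), surrenders (3) → 5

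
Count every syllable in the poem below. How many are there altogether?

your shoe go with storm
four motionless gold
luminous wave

Line 1: your (1), shoe (1), go (1), with (1), storm (1) → 5
Line 2: four (1), motionless (3), gold (1) → 5
Line 3: luminous (3), wave (1) → 4
Total: 5 + 5 + 4 = 14

14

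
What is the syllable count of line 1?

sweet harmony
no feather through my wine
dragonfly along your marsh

Line 1: "sweet harmony": 1+3 = 4

4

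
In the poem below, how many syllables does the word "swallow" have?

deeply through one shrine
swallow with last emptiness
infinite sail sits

2

"swallow" has 2 syllables.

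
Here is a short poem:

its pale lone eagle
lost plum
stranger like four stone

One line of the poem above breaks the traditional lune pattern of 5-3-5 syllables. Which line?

Line 1: its (1), pale (1), lone (1), eagle (2) → 5 ✓
Line 2: lost (1), plum (1) → 2 (expected 3)
Line 3: stranger (2), like (1), four (1), stone (1) → 5 ✓

Line 2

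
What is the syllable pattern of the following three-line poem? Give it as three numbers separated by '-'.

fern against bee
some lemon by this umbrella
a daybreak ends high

Line 1: fern(1) + against(2) + bee(1) = 4
Line 2: some(1) + lemon(2) + by(1) + this(1) + umbrella(3) = 8
Line 3: a(1) + daybreak(2) + ends(1) + high(1) = 5

4-8-5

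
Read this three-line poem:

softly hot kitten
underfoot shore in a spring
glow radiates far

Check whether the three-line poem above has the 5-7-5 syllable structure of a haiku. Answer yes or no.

Line 1: softly(2) + hot(1) + kitten(2) = 5 ✓
Line 2: underfoot(3) + shore(1) + in(1) + a(1) + spring(1) = 7 ✓
Line 3: glow(1) + radiates(3) + far(1) = 5 ✓

Yes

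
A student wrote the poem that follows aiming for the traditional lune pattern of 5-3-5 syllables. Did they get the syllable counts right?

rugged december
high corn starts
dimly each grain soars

Yes

Line 1: "rugged december": 2+3 = 5 ✓
Line 2: "high corn starts": 1+1+1 = 3 ✓
Line 3: "dimly each grain soars": 2+1+1+1 = 5 ✓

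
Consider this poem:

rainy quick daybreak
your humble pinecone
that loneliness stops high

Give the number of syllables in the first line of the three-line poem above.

The first line: rainy (2), quick (1), daybreak (2) → 5

5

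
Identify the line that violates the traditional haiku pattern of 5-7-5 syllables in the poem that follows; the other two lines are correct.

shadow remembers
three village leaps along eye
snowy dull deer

Line 1: shadow (2), remembers (3) → 5 ✓
Line 2: three (1), village (2), leaps (1), along (2), eye (1) → 7 ✓
Line 3: snowy (2), dull (1), deer (1) → 4 (expected 5)

Line 3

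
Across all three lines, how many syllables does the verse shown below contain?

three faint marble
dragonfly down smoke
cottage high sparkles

Line 1: "three faint marble": 1+1+2 = 4
Line 2: "dragonfly down smoke": 3+1+1 = 5
Line 3: "cottage high sparkles": 2+1+2 = 5
Total: 4 + 5 + 5 = 14

14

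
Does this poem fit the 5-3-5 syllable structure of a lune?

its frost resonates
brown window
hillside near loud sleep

Yes

Line 1: "its frost resonates": 1+1+3 = 5 ✓
Line 2: "brown window": 1+2 = 3 ✓
Line 3: "hillside near loud sleep": 2+1+1+1 = 5 ✓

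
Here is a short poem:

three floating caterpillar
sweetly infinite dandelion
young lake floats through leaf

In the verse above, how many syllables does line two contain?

Line two: sweetly (2), infinite (3), dandelion (4) → 9

9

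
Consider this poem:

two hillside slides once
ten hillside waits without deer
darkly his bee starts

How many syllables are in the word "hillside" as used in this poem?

2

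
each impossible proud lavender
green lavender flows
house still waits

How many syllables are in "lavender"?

3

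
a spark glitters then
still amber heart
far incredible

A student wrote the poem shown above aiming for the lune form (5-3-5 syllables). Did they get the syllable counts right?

Line 1: a (1), spark (1), glitters (2), then (1) → 5 ✓
Line 2: still (1), amber (2), heart (1) → 4 (expected 3)
Line 3: far (1), incredible (4) → 5 ✓

No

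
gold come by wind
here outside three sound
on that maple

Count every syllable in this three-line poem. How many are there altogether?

Line 1: "gold come by wind": 1+1+1+1 = 4
Line 2: "here outside three sound": 1+2+1+1 = 5
Line 3: "on that maple": 1+1+2 = 4
Total: 4 + 5 + 4 = 13

13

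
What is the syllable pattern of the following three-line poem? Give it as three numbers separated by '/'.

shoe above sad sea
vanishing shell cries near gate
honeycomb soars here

Line 1: shoe (1), above (2), sad (1), sea (1) → 5
Line 2: vanishing (3), shell (1), cries (1), near (1), gate (1) → 7
Line 3: honeycomb (3), soars (1), here (1) → 5

5/7/5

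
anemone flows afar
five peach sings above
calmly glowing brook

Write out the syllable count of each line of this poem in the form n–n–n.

Line 1: anemone(4) + flows(1) + afar(2) = 7
Line 2: five(1) + peach(1) + sings(1) + above(2) = 5
Line 3: calmly(2) + glowing(2) + brook(1) = 5

7–5–5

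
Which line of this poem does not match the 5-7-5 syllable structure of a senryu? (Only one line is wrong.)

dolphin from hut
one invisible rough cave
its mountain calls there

The first line

Line 1: "dolphin from hut": 2+1+1 = 4 (expected 5)
Line 2: "one invisible rough cave": 1+4+1+1 = 7 ✓
Line 3: "its mountain calls there": 1+2+1+1 = 5 ✓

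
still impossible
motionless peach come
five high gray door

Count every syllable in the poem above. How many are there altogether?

14

Line 1: still (1), impossible (4) → 5
Line 2: motionless (3), peach (1), come (1) → 5
Line 3: five (1), high (1), gray (1), door (1) → 4
Total: 5 + 5 + 4 = 14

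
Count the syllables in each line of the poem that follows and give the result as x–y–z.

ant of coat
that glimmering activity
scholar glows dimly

Line 1: "ant of coat": 1+1+1 = 3
Line 2: "that glimmering activity": 1+3+4 = 8
Line 3: "scholar glows dimly": 2+1+2 = 5

3–8–5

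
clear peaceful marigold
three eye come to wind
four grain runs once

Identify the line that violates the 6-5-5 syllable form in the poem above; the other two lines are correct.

Line 3

Line 1: clear (1), peaceful (2), marigold (3) → 6 ✓
Line 2: three (1), eye (1), come (1), to (1), wind (1) → 5 ✓
Line 3: four (1), grain (1), runs (1), once (1) → 4 (expected 5)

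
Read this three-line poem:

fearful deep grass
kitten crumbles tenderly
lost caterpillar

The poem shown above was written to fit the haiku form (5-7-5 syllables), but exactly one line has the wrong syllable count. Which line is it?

Line 1: "fearful deep grass": 2+1+1 = 4 (expected 5)
Line 2: "kitten crumbles tenderly": 2+2+3 = 7 ✓
Line 3: "lost caterpillar": 1+4 = 5 ✓

The first line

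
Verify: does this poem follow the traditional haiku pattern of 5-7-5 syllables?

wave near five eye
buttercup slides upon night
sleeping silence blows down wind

No

Line 1: "wave near five eye": 1+1+1+1 = 4 (expected 5)
Line 2: "buttercup slides upon night": 3+1+2+1 = 7 ✓
Line 3: "sleeping silence blows down wind": 2+2+1+1+1 = 7 (expected 5)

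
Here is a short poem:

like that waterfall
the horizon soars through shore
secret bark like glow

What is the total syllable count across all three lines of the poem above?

Line 1: like(1) + that(1) + waterfall(3) = 5
Line 2: the(1) + horizon(3) + soars(1) + through(1) + shore(1) = 7
Line 3: secret(2) + bark(1) + like(1) + glow(1) = 5
Total: 5 + 7 + 5 = 17

17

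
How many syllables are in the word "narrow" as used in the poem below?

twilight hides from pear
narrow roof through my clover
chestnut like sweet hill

2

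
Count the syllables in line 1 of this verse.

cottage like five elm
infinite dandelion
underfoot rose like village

5

Line 1: cottage (2), like (1), five (1), elm (1) → 5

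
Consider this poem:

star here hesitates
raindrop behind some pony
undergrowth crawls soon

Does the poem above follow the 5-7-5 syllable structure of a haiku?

Yes

Line 1: "star here hesitates": 1+1+3 = 5 ✓
Line 2: "raindrop behind some pony": 2+2+1+2 = 7 ✓
Line 3: "undergrowth crawls soon": 3+1+1 = 5 ✓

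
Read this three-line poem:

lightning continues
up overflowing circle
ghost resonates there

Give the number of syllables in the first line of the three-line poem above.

5

The first line: lightning (2), continues (3) → 5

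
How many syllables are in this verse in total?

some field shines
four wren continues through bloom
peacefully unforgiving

Line 1: "some field shines": 1+1+1 = 3
Line 2: "four wren continues through bloom": 1+1+3+1+1 = 7
Line 3: "peacefully unforgiving": 3+4 = 7
Total: 3 + 7 + 7 = 17

17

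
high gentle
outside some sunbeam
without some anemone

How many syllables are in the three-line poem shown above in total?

15

Line 1: high (1), gentle (2) → 3
Line 2: outside (2), some (1), sunbeam (2) → 5
Line 3: without (2), some (1), anemone (4) → 7
Total: 3 + 5 + 7 = 15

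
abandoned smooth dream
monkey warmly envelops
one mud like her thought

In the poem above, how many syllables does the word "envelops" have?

3

"envelops" has 3 syllables.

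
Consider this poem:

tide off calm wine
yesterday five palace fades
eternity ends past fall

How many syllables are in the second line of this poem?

The second line: yesterday(3) + five(1) + palace(2) + fades(1) = 7

7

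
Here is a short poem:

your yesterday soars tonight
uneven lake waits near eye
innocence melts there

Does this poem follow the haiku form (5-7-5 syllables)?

No

Line 1: your(1) + yesterday(3) + soars(1) + tonight(2) = 7 (expected 5)
Line 2: uneven(3) + lake(1) + waits(1) + near(1) + eye(1) = 7 ✓
Line 3: innocence(3) + melts(1) + there(1) = 5 ✓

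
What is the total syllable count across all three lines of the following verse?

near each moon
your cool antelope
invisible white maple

Line 1: near(1) + each(1) + moon(1) = 3
Line 2: your(1) + cool(1) + antelope(3) = 5
Line 3: invisible(4) + white(1) + maple(2) = 7
Total: 3 + 5 + 7 = 15

15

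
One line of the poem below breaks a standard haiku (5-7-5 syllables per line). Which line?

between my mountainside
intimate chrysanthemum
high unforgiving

Line 1: "between my mountainside": 2+1+3 = 6 (expected 5)
Line 2: "intimate chrysanthemum": 3+4 = 7 ✓
Line 3: "high unforgiving": 1+4 = 5 ✓

The first line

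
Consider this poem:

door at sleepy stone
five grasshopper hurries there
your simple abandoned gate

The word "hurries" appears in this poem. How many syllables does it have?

2

"hurries" has 2 syllables.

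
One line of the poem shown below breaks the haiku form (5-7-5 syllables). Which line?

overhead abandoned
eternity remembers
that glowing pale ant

Line 1

Line 1: overhead(3) + abandoned(3) = 6 (expected 5)
Line 2: eternity(4) + remembers(3) = 7 ✓
Line 3: that(1) + glowing(2) + pale(1) + ant(1) = 5 ✓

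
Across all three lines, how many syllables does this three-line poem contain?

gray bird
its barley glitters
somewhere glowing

11

Line 1: gray(1) + bird(1) = 2
Line 2: its(1) + barley(2) + glitters(2) = 5
Line 3: somewhere(2) + glowing(2) = 4
Total: 2 + 5 + 4 = 11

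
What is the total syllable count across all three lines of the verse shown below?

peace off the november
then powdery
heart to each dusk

14

Line 1: peace(1) + off(1) + the(1) + november(3) = 6
Line 2: then(1) + powdery(3) = 4
Line 3: heart(1) + to(1) + each(1) + dusk(1) = 4
Total: 6 + 4 + 4 = 14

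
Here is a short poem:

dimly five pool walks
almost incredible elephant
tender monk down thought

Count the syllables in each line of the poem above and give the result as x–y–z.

Line 1: dimly (2), five (1), pool (1), walks (1) → 5
Line 2: almost (2), incredible (4), elephant (3) → 9
Line 3: tender (2), monk (1), down (1), thought (1) → 5

5–9–5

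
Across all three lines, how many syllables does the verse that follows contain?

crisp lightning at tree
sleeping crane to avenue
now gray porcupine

Line 1: crisp (1), lightning (2), at (1), tree (1) → 5
Line 2: sleeping (2), crane (1), to (1), avenue (3) → 7
Line 3: now (1), gray (1), porcupine (3) → 5
Total: 5 + 7 + 5 = 17

17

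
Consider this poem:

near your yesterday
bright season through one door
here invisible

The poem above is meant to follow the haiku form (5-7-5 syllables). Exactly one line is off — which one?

Line 1: near(1) + your(1) + yesterday(3) = 5 ✓
Line 2: bright(1) + season(2) + through(1) + one(1) + door(1) = 6 (expected 7)
Line 3: here(1) + invisible(4) = 5 ✓

Line 2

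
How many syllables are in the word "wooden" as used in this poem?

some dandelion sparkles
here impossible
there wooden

"wooden" has 2 syllables.

2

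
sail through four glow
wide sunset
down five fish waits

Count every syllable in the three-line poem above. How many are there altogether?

Line 1: sail(1) + through(1) + four(1) + glow(1) = 4
Line 2: wide(1) + sunset(2) = 3
Line 3: down(1) + five(1) + fish(1) + waits(1) = 4
Total: 4 + 3 + 4 = 11

11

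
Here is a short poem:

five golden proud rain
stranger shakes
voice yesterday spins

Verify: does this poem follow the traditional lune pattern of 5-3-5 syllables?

Yes

Line 1: five(1) + golden(2) + proud(1) + rain(1) = 5 ✓
Line 2: stranger(2) + shakes(1) = 3 ✓
Line 3: voice(1) + yesterday(3) + spins(1) = 5 ✓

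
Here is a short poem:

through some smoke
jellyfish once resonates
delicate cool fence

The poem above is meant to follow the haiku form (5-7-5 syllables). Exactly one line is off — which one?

The first line

Line 1: through(1) + some(1) + smoke(1) = 3 (expected 5)
Line 2: jellyfish(3) + once(1) + resonates(3) = 7 ✓
Line 3: delicate(3) + cool(1) + fence(1) = 5 ✓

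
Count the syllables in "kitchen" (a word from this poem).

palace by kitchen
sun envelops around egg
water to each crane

2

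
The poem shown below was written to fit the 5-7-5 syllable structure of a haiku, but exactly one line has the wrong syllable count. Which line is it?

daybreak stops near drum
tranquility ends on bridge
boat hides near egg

Line 1: daybreak(2) + stops(1) + near(1) + drum(1) = 5 ✓
Line 2: tranquility(4) + ends(1) + on(1) + bridge(1) = 7 ✓
Line 3: boat(1) + hides(1) + near(1) + egg(1) = 4 (expected 5)

Line 3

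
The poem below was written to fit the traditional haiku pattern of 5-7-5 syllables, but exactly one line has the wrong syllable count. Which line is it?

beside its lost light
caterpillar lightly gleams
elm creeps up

Line 1: "beside its lost light": 2+1+1+1 = 5 ✓
Line 2: "caterpillar lightly gleams": 4+2+1 = 7 ✓
Line 3: "elm creeps up": 1+1+1 = 3 (expected 5)

Line 3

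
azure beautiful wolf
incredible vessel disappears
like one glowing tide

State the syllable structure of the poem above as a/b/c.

Line 1: azure (2), beautiful (3), wolf (1) → 6
Line 2: incredible (4), vessel (2), disappears (3) → 9
Line 3: like (1), one (1), glowing (2), tide (1) → 5

6/9/5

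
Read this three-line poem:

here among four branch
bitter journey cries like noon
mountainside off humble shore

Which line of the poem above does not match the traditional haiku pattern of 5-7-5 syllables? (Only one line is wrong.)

Line 3

Line 1: "here among four branch": 1+2+1+1 = 5 ✓
Line 2: "bitter journey cries like noon": 2+2+1+1+1 = 7 ✓
Line 3: "mountainside off humble shore": 3+1+2+1 = 7 (expected 5)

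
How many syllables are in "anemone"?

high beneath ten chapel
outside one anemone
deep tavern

"anemone" has 4 syllables.

4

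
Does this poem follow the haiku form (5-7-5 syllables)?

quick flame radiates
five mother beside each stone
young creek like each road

Line 1: "quick flame radiates": 1+1+3 = 5 ✓
Line 2: "five mother beside each stone": 1+2+2+1+1 = 7 ✓
Line 3: "young creek like each road": 1+1+1+1+1 = 5 ✓

Yes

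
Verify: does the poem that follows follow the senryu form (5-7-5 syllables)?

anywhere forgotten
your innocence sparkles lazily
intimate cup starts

Line 1: anywhere(3) + forgotten(3) = 6 (expected 5)
Line 2: your(1) + innocence(3) + sparkles(2) + lazily(3) = 9 (expected 7)
Line 3: intimate(3) + cup(1) + starts(1) = 5 ✓

No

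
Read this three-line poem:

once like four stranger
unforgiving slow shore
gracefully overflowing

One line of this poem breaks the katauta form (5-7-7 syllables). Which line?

Line 1: "once like four stranger": 1+1+1+2 = 5 ✓
Line 2: "unforgiving slow shore": 4+1+1 = 6 (expected 7)
Line 3: "gracefully overflowing": 3+4 = 7 ✓

The second line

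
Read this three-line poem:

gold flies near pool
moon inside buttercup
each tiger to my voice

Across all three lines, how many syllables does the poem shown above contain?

Line 1: gold (1), flies (1), near (1), pool (1) → 4
Line 2: moon (1), inside (2), buttercup (3) → 6
Line 3: each (1), tiger (2), to (1), my (1), voice (1) → 6
Total: 4 + 6 + 6 = 16

16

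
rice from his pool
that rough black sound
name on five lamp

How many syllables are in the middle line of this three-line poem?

4

The middle line: "that rough black sound": 1+1+1+1 = 4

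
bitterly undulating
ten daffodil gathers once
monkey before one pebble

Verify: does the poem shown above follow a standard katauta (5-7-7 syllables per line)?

Line 1: bitterly(3) + undulating(4) = 7 (expected 5)
Line 2: ten(1) + daffodil(3) + gathers(2) + once(1) = 7 ✓
Line 3: monkey(2) + before(2) + one(1) + pebble(2) = 7 ✓

No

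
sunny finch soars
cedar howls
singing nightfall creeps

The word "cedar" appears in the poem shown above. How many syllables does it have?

"cedar" has 2 syllables.

2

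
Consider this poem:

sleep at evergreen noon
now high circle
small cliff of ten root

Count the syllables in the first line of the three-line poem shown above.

The first line: sleep (1), at (1), evergreen (3), noon (1) → 6

6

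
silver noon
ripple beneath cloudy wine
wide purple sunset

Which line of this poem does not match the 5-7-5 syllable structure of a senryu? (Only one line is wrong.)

Line 1

Line 1: "silver noon": 2+1 = 3 (expected 5)
Line 2: "ripple beneath cloudy wine": 2+2+2+1 = 7 ✓
Line 3: "wide purple sunset": 1+2+2 = 5 ✓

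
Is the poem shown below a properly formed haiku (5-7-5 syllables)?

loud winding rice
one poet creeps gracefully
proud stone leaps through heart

Line 1: loud(1) + winding(2) + rice(1) = 4 (expected 5)
Line 2: one(1) + poet(2) + creeps(1) + gracefully(3) = 7 ✓
Line 3: proud(1) + stone(1) + leaps(1) + through(1) + heart(1) = 5 ✓

No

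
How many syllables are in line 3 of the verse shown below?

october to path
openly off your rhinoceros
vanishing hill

Line 3: "vanishing hill": 3+1 = 4

4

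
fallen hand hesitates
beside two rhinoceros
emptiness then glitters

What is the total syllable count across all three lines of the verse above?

19

Line 1: fallen (2), hand (1), hesitates (3) → 6
Line 2: beside (2), two (1), rhinoceros (4) → 7
Line 3: emptiness (3), then (1), glitters (2) → 6
Total: 6 + 7 + 6 = 19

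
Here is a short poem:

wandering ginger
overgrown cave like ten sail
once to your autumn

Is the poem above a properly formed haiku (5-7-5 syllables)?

Line 1: "wandering ginger": 3+2 = 5 ✓
Line 2: "overgrown cave like ten sail": 3+1+1+1+1 = 7 ✓
Line 3: "once to your autumn": 1+1+1+2 = 5 ✓

Yes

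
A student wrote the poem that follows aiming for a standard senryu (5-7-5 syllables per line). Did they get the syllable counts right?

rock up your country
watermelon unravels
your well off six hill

Line 1: "rock up your country": 1+1+1+2 = 5 ✓
Line 2: "watermelon unravels": 4+3 = 7 ✓
Line 3: "your well off six hill": 1+1+1+1+1 = 5 ✓

Yes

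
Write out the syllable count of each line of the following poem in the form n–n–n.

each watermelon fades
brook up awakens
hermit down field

6–5–4

Line 1: "each watermelon fades": 1+4+1 = 6
Line 2: "brook up awakens": 1+1+3 = 5
Line 3: "hermit down field": 2+1+1 = 4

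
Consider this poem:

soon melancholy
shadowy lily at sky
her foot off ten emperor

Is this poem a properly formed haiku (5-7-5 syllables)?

Line 1: soon (1), melancholy (4) → 5 ✓
Line 2: shadowy (3), lily (2), at (1), sky (1) → 7 ✓
Line 3: her (1), foot (1), off (1), ten (1), emperor (3) → 7 (expected 5)

No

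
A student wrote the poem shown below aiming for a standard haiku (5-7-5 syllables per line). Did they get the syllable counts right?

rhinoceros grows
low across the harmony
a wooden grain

No

Line 1: rhinoceros(4) + grows(1) = 5 ✓
Line 2: low(1) + across(2) + the(1) + harmony(3) = 7 ✓
Line 3: a(1) + wooden(2) + grain(1) = 4 (expected 5)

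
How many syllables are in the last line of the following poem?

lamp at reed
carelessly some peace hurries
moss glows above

4

The last line: "moss glows above": 1+1+2 = 4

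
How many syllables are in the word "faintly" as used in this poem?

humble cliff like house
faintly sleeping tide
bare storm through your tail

2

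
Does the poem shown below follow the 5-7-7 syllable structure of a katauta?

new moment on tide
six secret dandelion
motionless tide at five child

Line 1: new (1), moment (2), on (1), tide (1) → 5 ✓
Line 2: six (1), secret (2), dandelion (4) → 7 ✓
Line 3: motionless (3), tide (1), at (1), five (1), child (1) → 7 ✓

Yes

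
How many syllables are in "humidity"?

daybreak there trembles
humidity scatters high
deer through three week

4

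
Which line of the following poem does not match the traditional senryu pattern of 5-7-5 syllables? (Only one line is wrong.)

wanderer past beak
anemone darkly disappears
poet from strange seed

Line 1: wanderer(3) + past(1) + beak(1) = 5 ✓
Line 2: anemone(4) + darkly(2) + disappears(3) = 9 (expected 7)
Line 3: poet(2) + from(1) + strange(1) + seed(1) = 5 ✓

Line 2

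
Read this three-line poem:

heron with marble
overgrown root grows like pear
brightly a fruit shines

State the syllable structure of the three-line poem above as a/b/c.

Line 1: "heron with marble": 2+1+2 = 5
Line 2: "overgrown root grows like pear": 3+1+1+1+1 = 7
Line 3: "brightly a fruit shines": 2+1+1+1 = 5

5/7/5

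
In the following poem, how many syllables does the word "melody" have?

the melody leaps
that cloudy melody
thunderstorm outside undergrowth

3

"melody" has 3 syllables.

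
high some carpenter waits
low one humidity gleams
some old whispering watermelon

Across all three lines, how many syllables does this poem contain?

Line 1: high(1) + some(1) + carpenter(3) + waits(1) = 6
Line 2: low(1) + one(1) + humidity(4) + gleams(1) = 7
Line 3: some(1) + old(1) + whispering(3) + watermelon(4) = 9
Total: 6 + 7 + 9 = 22

22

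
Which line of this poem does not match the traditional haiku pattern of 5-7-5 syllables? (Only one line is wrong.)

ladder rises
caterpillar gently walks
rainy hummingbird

Line 1: ladder(2) + rises(2) = 4 (expected 5)
Line 2: caterpillar(4) + gently(2) + walks(1) = 7 ✓
Line 3: rainy(2) + hummingbird(3) = 5 ✓

The first line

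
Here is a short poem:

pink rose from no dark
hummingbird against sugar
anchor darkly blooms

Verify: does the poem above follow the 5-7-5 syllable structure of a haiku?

Line 1: pink (1), rose (1), from (1), no (1), dark (1) → 5 ✓
Line 2: hummingbird (3), against (2), sugar (2) → 7 ✓
Line 3: anchor (2), darkly (2), blooms (1) → 5 ✓

Yes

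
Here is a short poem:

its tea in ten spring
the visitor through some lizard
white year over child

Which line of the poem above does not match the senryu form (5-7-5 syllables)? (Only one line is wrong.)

Line 2

Line 1: "its tea in ten spring": 1+1+1+1+1 = 5 ✓
Line 2: "the visitor through some lizard": 1+3+1+1+2 = 8 (expected 7)
Line 3: "white year over child": 1+1+2+1 = 5 ✓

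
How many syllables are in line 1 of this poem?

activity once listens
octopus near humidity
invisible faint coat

Line 1: activity (4), once (1), listens (2) → 7

7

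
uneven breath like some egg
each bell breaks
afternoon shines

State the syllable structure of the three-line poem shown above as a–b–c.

Line 1: uneven (3), breath (1), like (1), some (1), egg (1) → 7
Line 2: each (1), bell (1), breaks (1) → 3
Line 3: afternoon (3), shines (1) → 4

7–3–4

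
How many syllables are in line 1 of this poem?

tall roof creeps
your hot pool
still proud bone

Line 1: tall (1), roof (1), creeps (1) → 3

3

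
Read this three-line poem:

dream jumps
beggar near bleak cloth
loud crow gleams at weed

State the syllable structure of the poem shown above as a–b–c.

2–5–5

Line 1: dream (1), jumps (1) → 2
Line 2: beggar (2), near (1), bleak (1), cloth (1) → 5
Line 3: loud (1), crow (1), gleams (1), at (1), weed (1) → 5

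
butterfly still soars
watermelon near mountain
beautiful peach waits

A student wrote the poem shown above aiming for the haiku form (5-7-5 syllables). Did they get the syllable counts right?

Line 1: "butterfly still soars": 3+1+1 = 5 ✓
Line 2: "watermelon near mountain": 4+1+2 = 7 ✓
Line 3: "beautiful peach waits": 3+1+1 = 5 ✓

Yes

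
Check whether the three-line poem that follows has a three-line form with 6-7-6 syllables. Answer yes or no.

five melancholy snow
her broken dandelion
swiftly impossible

Yes

Line 1: five (1), melancholy (4), snow (1) → 6 ✓
Line 2: her (1), broken (2), dandelion (4) → 7 ✓
Line 3: swiftly (2), impossible (4) → 6 ✓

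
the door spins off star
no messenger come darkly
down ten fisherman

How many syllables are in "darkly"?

"darkly" has 2 syllables.

2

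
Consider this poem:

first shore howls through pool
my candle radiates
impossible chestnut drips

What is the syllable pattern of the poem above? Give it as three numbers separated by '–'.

Line 1: "first shore howls through pool": 1+1+1+1+1 = 5
Line 2: "my candle radiates": 1+2+3 = 6
Line 3: "impossible chestnut drips": 4+2+1 = 7

5–6–7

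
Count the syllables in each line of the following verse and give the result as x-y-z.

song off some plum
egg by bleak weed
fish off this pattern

4-4-5

Line 1: "song off some plum": 1+1+1+1 = 4
Line 2: "egg by bleak weed": 1+1+1+1 = 4
Line 3: "fish off this pattern": 1+1+1+2 = 5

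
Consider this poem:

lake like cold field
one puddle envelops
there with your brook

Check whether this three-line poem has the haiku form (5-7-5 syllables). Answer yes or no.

Line 1: lake(1) + like(1) + cold(1) + field(1) = 4 (expected 5)
Line 2: one(1) + puddle(2) + envelops(3) = 6 (expected 7)
Line 3: there(1) + with(1) + your(1) + brook(1) = 4 (expected 5)

No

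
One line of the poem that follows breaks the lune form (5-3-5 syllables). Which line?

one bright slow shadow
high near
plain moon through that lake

The second line

Line 1: "one bright slow shadow": 1+1+1+2 = 5 ✓
Line 2: "high near": 1+1 = 2 (expected 3)
Line 3: "plain moon through that lake": 1+1+1+1+1 = 5 ✓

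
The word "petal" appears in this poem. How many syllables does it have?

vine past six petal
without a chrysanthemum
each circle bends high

2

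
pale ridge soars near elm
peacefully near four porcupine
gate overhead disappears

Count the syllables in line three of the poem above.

Line three: gate(1) + overhead(3) + disappears(3) = 7

7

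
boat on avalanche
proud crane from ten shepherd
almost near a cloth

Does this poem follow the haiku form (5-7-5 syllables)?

No

Line 1: boat(1) + on(1) + avalanche(3) = 5 ✓
Line 2: proud(1) + crane(1) + from(1) + ten(1) + shepherd(2) = 6 (expected 7)
Line 3: almost(2) + near(1) + a(1) + cloth(1) = 5 ✓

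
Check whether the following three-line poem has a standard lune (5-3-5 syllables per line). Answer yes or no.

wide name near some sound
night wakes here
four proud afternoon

Yes

Line 1: "wide name near some sound": 1+1+1+1+1 = 5 ✓
Line 2: "night wakes here": 1+1+1 = 3 ✓
Line 3: "four proud afternoon": 1+1+3 = 5 ✓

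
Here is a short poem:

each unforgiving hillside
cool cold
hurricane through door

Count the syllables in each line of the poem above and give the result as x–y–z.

7–2–5

Line 1: "each unforgiving hillside": 1+4+2 = 7
Line 2: "cool cold": 1+1 = 2
Line 3: "hurricane through door": 3+1+1 = 5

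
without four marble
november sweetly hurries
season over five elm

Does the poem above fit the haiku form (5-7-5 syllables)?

Line 1: without(2) + four(1) + marble(2) = 5 ✓
Line 2: november(3) + sweetly(2) + hurries(2) = 7 ✓
Line 3: season(2) + over(2) + five(1) + elm(1) = 6 (expected 5)

No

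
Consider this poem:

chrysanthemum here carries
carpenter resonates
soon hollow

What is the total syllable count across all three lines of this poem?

Line 1: chrysanthemum (4), here (1), carries (2) → 7
Line 2: carpenter (3), resonates (3) → 6
Line 3: soon (1), hollow (2) → 3
Total: 7 + 6 + 3 = 16

16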